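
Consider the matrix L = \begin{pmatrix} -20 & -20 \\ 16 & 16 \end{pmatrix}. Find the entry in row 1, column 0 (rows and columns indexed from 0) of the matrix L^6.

Characteristic polynomial: t^2 + 4t = t(t + 4), so the eigenvalues are -4, 0.
t=0: eigenvector (1, -1).
t=-4: eigenvector (5, -4).
P = [[1, 5], [-1, -4]], D = diag(0, -4), P⁻¹ = [[-4, -5], [1, 1]].
L⁶ = P·diag(0, 4096)·P⁻¹ = [[20480, 20480], [-16384, -16384]].
The requested entry is -16384.

-16384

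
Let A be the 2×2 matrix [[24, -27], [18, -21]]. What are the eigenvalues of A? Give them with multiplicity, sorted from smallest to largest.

Characteristic polynomial: p(λ) = λ^2 - 3λ - 18 = (λ - 6)(λ + 3).
Roots (with multiplicity): -3, 6.

-3, 6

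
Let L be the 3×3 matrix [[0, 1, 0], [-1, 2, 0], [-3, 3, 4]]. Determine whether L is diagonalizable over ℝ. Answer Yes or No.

Characteristic polynomial: p(λ) = λ^3 - 6λ^2 + 9λ - 4 = (λ - 4)(λ - 1)^2.
λ = 1 has algebraic multiplicity 2; rank(L − 1I) = 2, so geometric multiplicity = 1.
Geometric multiplicity < algebraic multiplicity, so L is not diagonalizable.

No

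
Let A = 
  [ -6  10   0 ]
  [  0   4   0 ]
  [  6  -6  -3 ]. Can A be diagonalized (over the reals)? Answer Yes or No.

Characteristic polynomial: p(r) = r^3 + 5r^2 - 18r - 72 = (r - 4)(r + 3)(r + 6).
All 3 eigenvalues are distinct, so A is diagonalizable.

Yes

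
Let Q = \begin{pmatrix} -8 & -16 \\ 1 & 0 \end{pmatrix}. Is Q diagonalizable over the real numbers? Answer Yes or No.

No

Characteristic polynomial: p(r) = r^2 + 8r + 16 = (r + 4)^2.
r = -4 has algebraic multiplicity 2; rank(Q + 4I) = 1, so geometric multiplicity = 1.
Geometric multiplicity < algebraic multiplicity, so Q is not diagonalizable.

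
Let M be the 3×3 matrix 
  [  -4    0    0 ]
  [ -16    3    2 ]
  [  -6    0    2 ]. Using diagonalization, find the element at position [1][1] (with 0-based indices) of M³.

27

Characteristic polynomial: λ^3 - λ^2 - 14λ + 24 = (λ - 3)(λ - 2)(λ + 4), so the eigenvalues are -4, 2, 3.
λ=-4: eigenvector (1, 2, 1).
λ=3: eigenvector (0, 1, 0).
λ=2: eigenvector (0, -2, 1).
P = [[1, 0, 0], [2, 1, -2], [1, 0, 1]], D = diag(-4, 3, 2), P⁻¹ = [[1, 0, 0], [-4, 1, 2], [-1, 0, 1]].
M³ = P·diag(-64, 27, 8)·P⁻¹ = [[-64, 0, 0], [-220, 27, 38], [-72, 0, 8]].
The requested entry is 27.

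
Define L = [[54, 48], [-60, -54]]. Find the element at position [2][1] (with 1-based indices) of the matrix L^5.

Characteristic polynomial: λ^2 - 36 = (λ - 6)(λ + 6), so the eigenvalues are -6, 6.
λ=-6: eigenvector (-4, 5).
λ=6: eigenvector (-1, 1).
P = [[-4, -1], [5, 1]], D = diag(-6, 6), P⁻¹ = [[1, 1], [-5, -4]].
L⁵ = P·diag(-7776, 7776)·P⁻¹ = [[69984, 62208], [-77760, -69984]].
The requested entry is -77760.

-77760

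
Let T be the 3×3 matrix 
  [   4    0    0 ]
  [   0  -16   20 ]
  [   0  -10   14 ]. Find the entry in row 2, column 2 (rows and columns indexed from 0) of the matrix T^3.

Characteristic polynomial: μ^3 - 2μ^2 - 32μ + 96 = (μ - 4)^2(μ + 6), so the eigenvalues are -6, 4, 4.
μ=4: eigenvector (1, 0, 0).
μ=-6: eigenvector (0, 2, 1).
μ=4: eigenvector (0, 1, 1).
P = [[1, 0, 0], [0, 2, 1], [0, 1, 1]], D = diag(4, -6, 4), P⁻¹ = [[1, 0, 0], [0, 1, -1], [0, -1, 2]].
T³ = P·diag(64, -216, 64)·P⁻¹ = [[64, 0, 0], [0, -496, 560], [0, -280, 344]].
The requested entry is 344.

344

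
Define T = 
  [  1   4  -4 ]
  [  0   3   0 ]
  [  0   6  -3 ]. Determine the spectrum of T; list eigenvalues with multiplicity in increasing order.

Characteristic polynomial: p(s) = s^3 - s^2 - 9s + 9 = (s - 3)(s - 1)(s + 3).
Roots (with multiplicity): -3, 1, 3.

-3, 1, 3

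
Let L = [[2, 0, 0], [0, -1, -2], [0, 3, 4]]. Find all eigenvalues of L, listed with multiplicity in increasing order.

1, 2, 2

Characteristic polynomial: p(r) = r^3 - 5r^2 + 8r - 4 = (r - 2)^2(r - 1).
Roots (with multiplicity): 1, 2, 2.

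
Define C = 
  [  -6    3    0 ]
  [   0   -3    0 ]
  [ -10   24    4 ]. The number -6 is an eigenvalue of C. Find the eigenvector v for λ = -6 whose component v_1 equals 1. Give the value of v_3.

1

C + 6I = [[0, 3, 0], [0, 3, 0], [-10, 24, 10]].
Solving (C + 6I)v = 0 gives the eigenspace spanned by (1, 0, 1).
With v_1 = 1, v = (1, 0, 1), so v_3 = 1.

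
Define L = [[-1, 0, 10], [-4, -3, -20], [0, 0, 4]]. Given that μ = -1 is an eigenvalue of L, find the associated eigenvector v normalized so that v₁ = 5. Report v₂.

L + 1I = [[0, 0, 10], [-4, -2, -20], [0, 0, 5]].
Solving (L + 1I)v = 0 gives the eigenspace spanned by (5, -10, 0).
With v₁ = 5, v = (5, -10, 0), so v₂ = -10.

-10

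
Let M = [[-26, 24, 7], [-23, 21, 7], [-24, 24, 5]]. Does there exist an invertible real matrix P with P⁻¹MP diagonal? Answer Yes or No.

Yes

Characteristic polynomial: p(r) = r^3 - 19r - 30 = (r - 5)(r + 2)(r + 3).
All 3 eigenvalues are distinct, so M is diagonalizable.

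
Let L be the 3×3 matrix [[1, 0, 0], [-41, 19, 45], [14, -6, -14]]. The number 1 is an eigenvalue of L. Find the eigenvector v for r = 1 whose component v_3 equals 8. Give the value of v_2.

L − 1I = [[0, 0, 0], [-41, 18, 45], [14, -6, -15]].
Solving (L − 1I)v = 0 gives the eigenspace spanned by (0, -20, 8).
With v_3 = 8, v = (0, -20, 8), so v_2 = -20.

-20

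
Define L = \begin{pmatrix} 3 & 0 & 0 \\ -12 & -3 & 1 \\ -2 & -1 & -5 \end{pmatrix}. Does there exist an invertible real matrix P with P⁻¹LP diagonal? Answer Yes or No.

No

Characteristic polynomial: p(s) = s^3 + 5s^2 - 8s - 48 = (s - 3)(s + 4)^2.
s = -4 has algebraic multiplicity 2; rank(L + 4I) = 2, so geometric multiplicity = 1.
Geometric multiplicity < algebraic multiplicity, so L is not diagonalizable.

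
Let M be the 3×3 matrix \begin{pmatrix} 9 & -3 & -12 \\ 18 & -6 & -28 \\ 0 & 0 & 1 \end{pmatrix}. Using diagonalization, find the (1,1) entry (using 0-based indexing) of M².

-18

Characteristic polynomial: μ^3 - 4μ^2 + 3μ = μ(μ - 3)(μ - 1), so the eigenvalues are 0, 1, 3.
μ=3: eigenvector (1, 2, 0).
μ=0: eigenvector (1, 3, 0).
μ=1: eigenvector (0, -4, 1).
P = [[1, 1, 0], [2, 3, -4], [0, 0, 1]], D = diag(3, 0, 1), P⁻¹ = [[3, -1, -4], [-2, 1, 4], [0, 0, 1]].
M² = P·diag(9, 0, 1)·P⁻¹ = [[27, -9, -36], [54, -18, -76], [0, 0, 1]].
The requested entry is -18.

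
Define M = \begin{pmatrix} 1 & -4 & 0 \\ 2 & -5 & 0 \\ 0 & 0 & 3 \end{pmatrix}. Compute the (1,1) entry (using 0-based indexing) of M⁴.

161

Characteristic polynomial: μ^3 + μ^2 - 9μ - 9 = (μ - 3)(μ + 1)(μ + 3), so the eigenvalues are -3, -1, 3.
μ=3: eigenvector (0, 0, 1).
μ=-3: eigenvector (1, 1, 0).
μ=-1: eigenvector (2, 1, 0).
P = [[0, 1, 2], [0, 1, 1], [1, 0, 0]], D = diag(3, -3, -1), P⁻¹ = [[0, 0, 1], [-1, 2, 0], [1, -1, 0]].
M⁴ = P·diag(81, 81, 1)·P⁻¹ = [[-79, 160, 0], [-80, 161, 0], [0, 0, 81]].
The requested entry is 161.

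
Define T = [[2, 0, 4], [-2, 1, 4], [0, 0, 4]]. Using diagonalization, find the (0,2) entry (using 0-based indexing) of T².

24

Characteristic polynomial: s^3 - 7s^2 + 14s - 8 = (s - 4)(s - 2)(s - 1), so the eigenvalues are 1, 2, 4.
s=1: eigenvector (0, 1, 0).
s=2: eigenvector (1, -2, 0).
s=4: eigenvector (2, 0, 1).
P = [[0, 1, 2], [1, -2, 0], [0, 0, 1]], D = diag(1, 2, 4), P⁻¹ = [[2, 1, -4], [1, 0, -2], [0, 0, 1]].
T² = P·diag(1, 4, 16)·P⁻¹ = [[4, 0, 24], [-6, 1, 12], [0, 0, 16]].
The requested entry is 24.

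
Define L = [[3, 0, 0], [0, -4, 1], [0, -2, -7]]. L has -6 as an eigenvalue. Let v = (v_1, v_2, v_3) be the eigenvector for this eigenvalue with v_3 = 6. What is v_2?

L + 6I = [[9, 0, 0], [0, 2, 1], [0, -2, -1]].
Solving (L + 6I)v = 0 gives the eigenspace spanned by (0, -3, 6).
With v_3 = 6, v = (0, -3, 6), so v_2 = -3.

-3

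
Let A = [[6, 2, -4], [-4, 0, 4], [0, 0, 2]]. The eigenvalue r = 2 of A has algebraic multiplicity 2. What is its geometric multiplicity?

A − 2I = [[4, 2, -4], [-4, -2, 4], [0, 0, 0]].
This matrix has rank 1, so its null space has dimension 3 − 1 = 2.

2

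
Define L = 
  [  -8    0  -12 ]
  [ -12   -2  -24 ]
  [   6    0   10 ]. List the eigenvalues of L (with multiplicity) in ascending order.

-2, -2, 4

Characteristic polynomial: p(s) = s^3 - 12s - 16 = (s - 4)(s + 2)^2.
Roots (with multiplicity): -2, -2, 4.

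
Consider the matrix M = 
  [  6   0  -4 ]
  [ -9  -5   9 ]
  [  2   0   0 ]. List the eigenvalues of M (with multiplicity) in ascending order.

-5, 2, 4

Characteristic polynomial: p(s) = s^3 - s^2 - 22s + 40 = (s - 4)(s - 2)(s + 5).
Roots (with multiplicity): -5, 2, 4.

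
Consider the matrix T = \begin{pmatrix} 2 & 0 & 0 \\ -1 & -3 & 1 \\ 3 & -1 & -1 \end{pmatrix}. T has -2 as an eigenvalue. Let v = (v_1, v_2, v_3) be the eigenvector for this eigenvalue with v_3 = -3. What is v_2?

-3

T + 2I = [[4, 0, 0], [-1, -1, 1], [3, -1, 1]].
Solving (T + 2I)v = 0 gives the eigenspace spanned by (0, -3, -3).
With v_3 = -3, v = (0, -3, -3), so v_2 = -3.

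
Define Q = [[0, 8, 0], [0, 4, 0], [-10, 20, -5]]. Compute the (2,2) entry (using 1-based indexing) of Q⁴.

256

Characteristic polynomial: r^3 + r^2 - 20r = r(r - 4)(r + 5), so the eigenvalues are -5, 0, 4.
r=4: eigenvector (2, 1, 0).
r=0: eigenvector (1, 0, -2).
r=-5: eigenvector (0, 0, 1).
P = [[2, 1, 0], [1, 0, 0], [0, -2, 1]], D = diag(4, 0, -5), P⁻¹ = [[0, 1, 0], [1, -2, 0], [2, -4, 1]].
Q⁴ = P·diag(256, 0, 625)·P⁻¹ = [[0, 512, 0], [0, 256, 0], [1250, -2500, 625]].
The requested entry is 256.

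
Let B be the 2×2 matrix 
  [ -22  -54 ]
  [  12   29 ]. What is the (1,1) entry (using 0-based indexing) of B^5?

Characteristic polynomial: r^2 - 7r + 10 = (r - 5)(r - 2), so the eigenvalues are 2, 5.
r=2: eigenvector (-9, 4).
r=5: eigenvector (-2, 1).
P = [[-9, -2], [4, 1]], D = diag(2, 5), P⁻¹ = [[-1, -2], [4, 9]].
B⁵ = P·diag(32, 3125)·P⁻¹ = [[-24712, -55674], [12372, 27869]].
The requested entry is 27869.

27869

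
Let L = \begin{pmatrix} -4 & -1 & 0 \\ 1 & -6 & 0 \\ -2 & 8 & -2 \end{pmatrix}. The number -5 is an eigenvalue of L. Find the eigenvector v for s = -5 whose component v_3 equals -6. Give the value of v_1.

3

L + 5I = [[1, -1, 0], [1, -1, 0], [-2, 8, 3]].
Solving (L + 5I)v = 0 gives the eigenspace spanned by (3, 3, -6).
With v_3 = -6, v = (3, 3, -6), so v_1 = 3.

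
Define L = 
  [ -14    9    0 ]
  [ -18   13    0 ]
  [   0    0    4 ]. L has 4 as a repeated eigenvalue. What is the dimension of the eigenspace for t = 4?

L − 4I = [[-18, 9, 0], [-18, 9, 0], [0, 0, 0]].
This matrix has rank 1, so its null space has dimension 3 − 1 = 2.

2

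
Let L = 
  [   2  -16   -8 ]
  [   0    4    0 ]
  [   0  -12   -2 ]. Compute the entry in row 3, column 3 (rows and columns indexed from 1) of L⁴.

16

Characteristic polynomial: λ^3 - 4λ^2 - 4λ + 16 = (λ - 4)(λ - 2)(λ + 2), so the eigenvalues are -2, 2, 4.
λ=2: eigenvector (1, 0, 0).
λ=-2: eigenvector (2, 0, 1).
λ=4: eigenvector (0, 1, -2).
P = [[1, 2, 0], [0, 0, 1], [0, 1, -2]], D = diag(2, -2, 4), P⁻¹ = [[1, -4, -2], [0, 2, 1], [0, 1, 0]].
L⁴ = P·diag(16, 16, 256)·P⁻¹ = [[16, 0, 0], [0, 256, 0], [0, -480, 16]].
The requested entry is 16.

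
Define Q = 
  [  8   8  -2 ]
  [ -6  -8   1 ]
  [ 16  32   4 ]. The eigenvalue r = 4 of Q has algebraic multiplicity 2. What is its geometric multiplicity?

1

Q − 4I = [[4, 8, -2], [-6, -12, 1], [16, 32, 0]].
This matrix has rank 2, so its null space has dimension 3 − 2 = 1.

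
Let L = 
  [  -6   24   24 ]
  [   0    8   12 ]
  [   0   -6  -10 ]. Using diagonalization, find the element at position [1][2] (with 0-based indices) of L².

Characteristic polynomial: λ^3 + 8λ^2 + 4λ - 48 = (λ - 2)(λ + 4)(λ + 6), so the eigenvalues are -6, -4, 2.
λ=-6: eigenvector (1, 0, 0).
λ=-4: eigenvector (0, 1, -1).
λ=2: eigenvector (3, 2, -1).
P = [[1, 0, 3], [0, 1, 2], [0, -1, -1]], D = diag(-6, -4, 2), P⁻¹ = [[1, -3, -3], [0, -1, -2], [0, 1, 1]].
L² = P·diag(36, 16, 4)·P⁻¹ = [[36, -96, -96], [0, -8, -24], [0, 12, 28]].
The requested entry is -24.

-24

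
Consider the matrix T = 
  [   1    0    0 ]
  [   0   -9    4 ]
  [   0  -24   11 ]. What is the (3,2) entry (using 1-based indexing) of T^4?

Characteristic polynomial: s^3 - 3s^2 - s + 3 = (s - 3)(s - 1)(s + 1), so the eigenvalues are -1, 1, 3.
s=1: eigenvector (1, 0, 0).
s=3: eigenvector (0, 1, 3).
s=-1: eigenvector (0, 1, 2).
P = [[1, 0, 0], [0, 1, 1], [0, 3, 2]], D = diag(1, 3, -1), P⁻¹ = [[1, 0, 0], [0, -2, 1], [0, 3, -1]].
T⁴ = P·diag(1, 81, 1)·P⁻¹ = [[1, 0, 0], [0, -159, 80], [0, -480, 241]].
The requested entry is -480.

-480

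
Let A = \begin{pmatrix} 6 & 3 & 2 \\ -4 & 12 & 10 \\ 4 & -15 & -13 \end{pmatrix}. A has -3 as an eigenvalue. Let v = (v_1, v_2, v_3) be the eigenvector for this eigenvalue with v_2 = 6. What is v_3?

-9

A + 3I = [[9, 3, 2], [-4, 15, 10], [4, -15, -10]].
Solving (A + 3I)v = 0 gives the eigenspace spanned by (0, 6, -9).
With v_2 = 6, v = (0, 6, -9), so v_3 = -9.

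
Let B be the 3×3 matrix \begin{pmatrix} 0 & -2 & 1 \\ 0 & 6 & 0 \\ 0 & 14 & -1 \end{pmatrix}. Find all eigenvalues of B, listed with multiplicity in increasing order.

-1, 0, 6

Characteristic polynomial: p(μ) = μ^3 - 5μ^2 - 6μ = μ(μ - 6)(μ + 1).
Roots (with multiplicity): -1, 0, 6.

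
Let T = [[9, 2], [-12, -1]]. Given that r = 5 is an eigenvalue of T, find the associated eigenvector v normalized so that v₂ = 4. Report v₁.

T − 5I = [[4, 2], [-12, -6]].
Solving (T − 5I)v = 0 gives the eigenspace spanned by (-2, 4).
With v₂ = 4, v = (-2, 4), so v₁ = -2.

-2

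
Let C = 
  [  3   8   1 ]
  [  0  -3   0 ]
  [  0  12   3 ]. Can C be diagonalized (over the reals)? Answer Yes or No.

No

Characteristic polynomial: p(t) = t^3 - 3t^2 - 9t + 27 = (t - 3)^2(t + 3).
t = 3 has algebraic multiplicity 2; rank(C − 3I) = 2, so geometric multiplicity = 1.
Geometric multiplicity < algebraic multiplicity, so C is not diagonalizable.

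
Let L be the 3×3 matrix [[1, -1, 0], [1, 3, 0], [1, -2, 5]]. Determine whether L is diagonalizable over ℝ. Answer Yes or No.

No

Characteristic polynomial: p(r) = r^3 - 9r^2 + 24r - 20 = (r - 5)(r - 2)^2.
r = 2 has algebraic multiplicity 2; rank(L − 2I) = 2, so geometric multiplicity = 1.
Geometric multiplicity < algebraic multiplicity, so L is not diagonalizable.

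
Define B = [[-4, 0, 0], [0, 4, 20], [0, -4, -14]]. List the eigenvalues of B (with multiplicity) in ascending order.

-6, -4, -4

Characteristic polynomial: p(λ) = λ^3 + 14λ^2 + 64λ + 96 = (λ + 4)^2(λ + 6).
Roots (with multiplicity): -6, -4, -4.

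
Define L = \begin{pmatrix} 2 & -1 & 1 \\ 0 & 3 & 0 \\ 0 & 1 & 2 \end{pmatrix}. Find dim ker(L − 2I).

L − 2I = [[0, -1, 1], [0, 1, 0], [0, 1, 0]].
This matrix has rank 2, so its null space has dimension 3 − 2 = 1.

1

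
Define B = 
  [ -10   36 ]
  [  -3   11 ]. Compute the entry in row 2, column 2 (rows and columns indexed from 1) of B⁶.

253

Characteristic polynomial: s^2 - s - 2 = (s - 2)(s + 1), so the eigenvalues are -1, 2.
s=-1: eigenvector (4, 1).
s=2: eigenvector (3, 1).
P = [[4, 3], [1, 1]], D = diag(-1, 2), P⁻¹ = [[1, -3], [-1, 4]].
B⁶ = P·diag(1, 64)·P⁻¹ = [[-188, 756], [-63, 253]].
The requested entry is 253.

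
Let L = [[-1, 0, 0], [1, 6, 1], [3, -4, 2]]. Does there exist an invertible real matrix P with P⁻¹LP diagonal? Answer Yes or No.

No

Characteristic polynomial: p(r) = r^3 - 7r^2 + 8r + 16 = (r - 4)^2(r + 1).
r = 4 has algebraic multiplicity 2; rank(L − 4I) = 2, so geometric multiplicity = 1.
Geometric multiplicity < algebraic multiplicity, so L is not diagonalizable.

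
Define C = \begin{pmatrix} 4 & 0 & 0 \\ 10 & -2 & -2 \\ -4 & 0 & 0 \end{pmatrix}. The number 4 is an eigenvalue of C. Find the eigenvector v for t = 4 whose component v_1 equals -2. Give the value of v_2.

-4

C − 4I = [[0, 0, 0], [10, -6, -2], [-4, 0, -4]].
Solving (C − 4I)v = 0 gives the eigenspace spanned by (-2, -4, 2).
With v_1 = -2, v = (-2, -4, 2), so v_2 = -4.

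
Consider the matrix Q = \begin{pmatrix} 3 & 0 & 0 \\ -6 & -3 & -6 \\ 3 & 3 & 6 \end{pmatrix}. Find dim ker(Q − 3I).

Q − 3I = [[0, 0, 0], [-6, -6, -6], [3, 3, 3]].
This matrix has rank 1, so its null space has dimension 3 − 1 = 2.

2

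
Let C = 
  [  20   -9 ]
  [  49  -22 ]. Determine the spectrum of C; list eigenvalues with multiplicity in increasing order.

-1, -1

Characteristic polynomial: p(s) = s^2 + 2s + 1 = (s + 1)^2.
Roots (with multiplicity): -1, -1.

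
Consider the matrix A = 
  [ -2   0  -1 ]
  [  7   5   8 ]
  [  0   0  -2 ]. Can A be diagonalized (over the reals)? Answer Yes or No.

No

Characteristic polynomial: p(s) = s^3 - s^2 - 16s - 20 = (s - 5)(s + 2)^2.
s = -2 has algebraic multiplicity 2; rank(A + 2I) = 2, so geometric multiplicity = 1.
Geometric multiplicity < algebraic multiplicity, so A is not diagonalizable.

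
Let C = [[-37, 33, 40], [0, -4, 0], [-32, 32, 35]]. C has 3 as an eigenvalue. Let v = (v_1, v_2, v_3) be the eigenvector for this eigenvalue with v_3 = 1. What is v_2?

0

C − 3I = [[-40, 33, 40], [0, -7, 0], [-32, 32, 32]].
Solving (C − 3I)v = 0 gives the eigenspace spanned by (1, 0, 1).
With v_3 = 1, v = (1, 0, 1), so v_2 = 0.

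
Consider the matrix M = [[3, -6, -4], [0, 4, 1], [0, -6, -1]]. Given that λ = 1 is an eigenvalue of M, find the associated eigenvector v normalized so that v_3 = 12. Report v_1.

M − 1I = [[2, -6, -4], [0, 3, 1], [0, -6, -2]].
Solving (M − 1I)v = 0 gives the eigenspace spanned by (12, -4, 12).
With v_3 = 12, v = (12, -4, 12), so v_1 = 12.

12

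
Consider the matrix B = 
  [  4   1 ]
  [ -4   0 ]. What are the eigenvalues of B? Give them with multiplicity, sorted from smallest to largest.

2, 2

Characteristic polynomial: p(t) = t^2 - 4t + 4 = (t - 2)^2.
Roots (with multiplicity): 2, 2.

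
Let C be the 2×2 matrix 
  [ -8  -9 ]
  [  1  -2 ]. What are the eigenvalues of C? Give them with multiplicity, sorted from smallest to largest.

Characteristic polynomial: p(μ) = μ^2 + 10μ + 25 = (μ + 5)^2.
Roots (with multiplicity): -5, -5.

-5, -5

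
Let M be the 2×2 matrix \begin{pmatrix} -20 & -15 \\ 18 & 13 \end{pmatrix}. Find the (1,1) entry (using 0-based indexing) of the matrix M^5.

Characteristic polynomial: λ^2 + 7λ + 10 = (λ + 2)(λ + 5), so the eigenvalues are -5, -2.
λ=-5: eigenvector (-1, 1).
λ=-2: eigenvector (-5, 6).
P = [[-1, -5], [1, 6]], D = diag(-5, -2), P⁻¹ = [[-6, -5], [1, 1]].
M⁵ = P·diag(-3125, -32)·P⁻¹ = [[-18590, -15465], [18558, 15433]].
The requested entry is 15433.

15433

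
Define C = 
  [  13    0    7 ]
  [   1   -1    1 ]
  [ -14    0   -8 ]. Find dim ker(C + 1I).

C + 1I = [[14, 0, 7], [1, 0, 1], [-14, 0, -7]].
This matrix has rank 2, so its null space has dimension 3 − 2 = 1.

1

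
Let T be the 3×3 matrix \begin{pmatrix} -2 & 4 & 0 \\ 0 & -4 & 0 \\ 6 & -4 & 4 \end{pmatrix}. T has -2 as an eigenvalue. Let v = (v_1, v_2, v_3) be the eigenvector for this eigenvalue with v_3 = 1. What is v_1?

-1

T + 2I = [[0, 4, 0], [0, -2, 0], [6, -4, 6]].
Solving (T + 2I)v = 0 gives the eigenspace spanned by (-1, 0, 1).
With v_3 = 1, v = (-1, 0, 1), so v_1 = -1.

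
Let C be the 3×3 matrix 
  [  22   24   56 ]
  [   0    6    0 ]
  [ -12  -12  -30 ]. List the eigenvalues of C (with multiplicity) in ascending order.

-6, -2, 6

Characteristic polynomial: p(s) = s^3 + 2s^2 - 36s - 72 = (s - 6)(s + 2)(s + 6).
Roots (with multiplicity): -6, -2, 6.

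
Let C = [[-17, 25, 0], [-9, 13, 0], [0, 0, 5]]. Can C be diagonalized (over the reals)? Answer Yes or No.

No

Characteristic polynomial: p(s) = s^3 - s^2 - 16s - 20 = (s - 5)(s + 2)^2.
s = -2 has algebraic multiplicity 2; rank(C + 2I) = 2, so geometric multiplicity = 1.
Geometric multiplicity < algebraic multiplicity, so C is not diagonalizable.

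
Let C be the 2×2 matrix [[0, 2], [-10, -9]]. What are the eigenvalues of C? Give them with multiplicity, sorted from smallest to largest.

-5, -4

Characteristic polynomial: p(r) = r^2 + 9r + 20 = (r + 4)(r + 5).
Roots (with multiplicity): -5, -4.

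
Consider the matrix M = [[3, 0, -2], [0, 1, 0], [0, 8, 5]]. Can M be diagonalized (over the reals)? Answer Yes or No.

Characteristic polynomial: p(t) = t^3 - 9t^2 + 23t - 15 = (t - 5)(t - 3)(t - 1).
All 3 eigenvalues are distinct, so M is diagonalizable.

Yes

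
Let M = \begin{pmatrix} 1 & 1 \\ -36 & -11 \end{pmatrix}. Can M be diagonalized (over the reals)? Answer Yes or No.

No

Characteristic polynomial: p(λ) = λ^2 + 10λ + 25 = (λ + 5)^2.
λ = -5 has algebraic multiplicity 2; rank(M + 5I) = 1, so geometric multiplicity = 1.
Geometric multiplicity < algebraic multiplicity, so M is not diagonalizable.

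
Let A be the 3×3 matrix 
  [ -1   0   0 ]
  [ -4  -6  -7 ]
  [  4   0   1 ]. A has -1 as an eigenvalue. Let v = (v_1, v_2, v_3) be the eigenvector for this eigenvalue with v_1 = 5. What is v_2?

10

A + 1I = [[0, 0, 0], [-4, -5, -7], [4, 0, 2]].
Solving (A + 1I)v = 0 gives the eigenspace spanned by (5, 10, -10).
With v_1 = 5, v = (5, 10, -10), so v_2 = 10.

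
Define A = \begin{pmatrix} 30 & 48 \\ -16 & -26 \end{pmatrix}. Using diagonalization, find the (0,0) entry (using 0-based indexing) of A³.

888

Characteristic polynomial: s^2 - 4s - 12 = (s - 6)(s + 2), so the eigenvalues are -2, 6.
s=6: eigenvector (-2, 1).
s=-2: eigenvector (3, -2).
P = [[-2, 3], [1, -2]], D = diag(6, -2), P⁻¹ = [[-2, -3], [-1, -2]].
A³ = P·diag(216, -8)·P⁻¹ = [[888, 1344], [-448, -680]].
The requested entry is 888.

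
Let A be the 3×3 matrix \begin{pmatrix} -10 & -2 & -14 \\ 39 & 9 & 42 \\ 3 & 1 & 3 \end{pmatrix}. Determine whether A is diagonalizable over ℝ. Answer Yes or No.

No

Characteristic polynomial: p(μ) = μ^3 - 2μ^2 - 15μ + 36 = (μ - 3)^2(μ + 4).
μ = 3 has algebraic multiplicity 2; rank(A − 3I) = 2, so geometric multiplicity = 1.
Geometric multiplicity < algebraic multiplicity, so A is not diagonalizable.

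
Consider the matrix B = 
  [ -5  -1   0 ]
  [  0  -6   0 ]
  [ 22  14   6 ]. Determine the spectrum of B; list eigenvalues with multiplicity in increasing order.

Characteristic polynomial: p(t) = t^3 + 5t^2 - 36t - 180 = (t - 6)(t + 5)(t + 6).
Roots (with multiplicity): -6, -5, 6.

-6, -5, 6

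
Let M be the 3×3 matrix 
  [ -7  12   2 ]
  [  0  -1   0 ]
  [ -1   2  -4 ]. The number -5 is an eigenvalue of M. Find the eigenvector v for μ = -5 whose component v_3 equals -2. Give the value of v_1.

M + 5I = [[-2, 12, 2], [0, 4, 0], [-1, 2, 1]].
Solving (M + 5I)v = 0 gives the eigenspace spanned by (-2, 0, -2).
With v_3 = -2, v = (-2, 0, -2), so v_1 = -2.

-2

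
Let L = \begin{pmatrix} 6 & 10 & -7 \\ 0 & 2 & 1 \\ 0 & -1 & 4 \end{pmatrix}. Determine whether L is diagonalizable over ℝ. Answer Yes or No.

Characteristic polynomial: p(λ) = λ^3 - 12λ^2 + 45λ - 54 = (λ - 6)(λ - 3)^2.
λ = 3 has algebraic multiplicity 2; rank(L − 3I) = 2, so geometric multiplicity = 1.
Geometric multiplicity < algebraic multiplicity, so L is not diagonalizable.

No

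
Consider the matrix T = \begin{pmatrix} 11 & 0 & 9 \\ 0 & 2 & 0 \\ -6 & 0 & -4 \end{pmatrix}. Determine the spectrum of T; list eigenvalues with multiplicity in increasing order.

Characteristic polynomial: p(λ) = λ^3 - 9λ^2 + 24λ - 20 = (λ - 5)(λ - 2)^2.
Roots (with multiplicity): 2, 2, 5.

2, 2, 5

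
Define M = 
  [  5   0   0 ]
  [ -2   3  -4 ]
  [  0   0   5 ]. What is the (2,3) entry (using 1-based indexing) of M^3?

Characteristic polynomial: s^3 - 13s^2 + 55s - 75 = (s - 5)^2(s - 3), so the eigenvalues are 3, 5, 5.
s=5: eigenvector (1, -1, 0).
s=3: eigenvector (0, 1, 0).
s=5: eigenvector (-2, 0, 1).
P = [[1, 0, -2], [-1, 1, 0], [0, 0, 1]], D = diag(5, 3, 5), P⁻¹ = [[1, 0, 2], [1, 1, 2], [0, 0, 1]].
M³ = P·diag(125, 27, 125)·P⁻¹ = [[125, 0, 0], [-98, 27, -196], [0, 0, 125]].
The requested entry is -196.

-196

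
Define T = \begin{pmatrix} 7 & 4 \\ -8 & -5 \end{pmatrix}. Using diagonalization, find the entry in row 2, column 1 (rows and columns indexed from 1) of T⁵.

Characteristic polynomial: λ^2 - 2λ - 3 = (λ - 3)(λ + 1), so the eigenvalues are -1, 3.
λ=3: eigenvector (-1, 1).
λ=-1: eigenvector (-1, 2).
P = [[-1, -1], [1, 2]], D = diag(3, -1), P⁻¹ = [[-2, -1], [1, 1]].
T⁵ = P·diag(243, -1)·P⁻¹ = [[487, 244], [-488, -245]].
The requested entry is -488.

-488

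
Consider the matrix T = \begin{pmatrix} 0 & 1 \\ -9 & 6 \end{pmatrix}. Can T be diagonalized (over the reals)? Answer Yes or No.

Characteristic polynomial: p(λ) = λ^2 - 6λ + 9 = (λ - 3)^2.
λ = 3 has algebraic multiplicity 2; rank(T − 3I) = 1, so geometric multiplicity = 1.
Geometric multiplicity < algebraic multiplicity, so T is not diagonalizable.

No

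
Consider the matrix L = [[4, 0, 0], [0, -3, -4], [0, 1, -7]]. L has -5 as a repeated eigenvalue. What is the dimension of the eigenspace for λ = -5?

1

L + 5I = [[9, 0, 0], [0, 2, -4], [0, 1, -2]].
This matrix has rank 2, so its null space has dimension 3 − 2 = 1.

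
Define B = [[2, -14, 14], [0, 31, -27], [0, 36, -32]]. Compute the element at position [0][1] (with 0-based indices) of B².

Characteristic polynomial: s^3 - s^2 - 22s + 40 = (s - 4)(s - 2)(s + 5), so the eigenvalues are -5, 2, 4.
s=-5: eigenvector (-2, 3, 4).
s=4: eigenvector (0, 1, 1).
s=2: eigenvector (1, 0, 0).
P = [[-2, 0, 1], [3, 1, 0], [4, 1, 0]], D = diag(-5, 4, 2), P⁻¹ = [[0, -1, 1], [0, 4, -3], [1, -2, 2]].
B² = P·diag(25, 16, 4)·P⁻¹ = [[4, 42, -42], [0, -11, 27], [0, -36, 52]].
The requested entry is 42.

42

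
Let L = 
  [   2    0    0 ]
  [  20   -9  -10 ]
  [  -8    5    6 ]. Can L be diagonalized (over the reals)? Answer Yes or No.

Yes

Characteristic polynomial: p(t) = t^3 + t^2 - 10t + 8 = (t - 2)(t - 1)(t + 4).
All 3 eigenvalues are distinct, so L is diagonalizable.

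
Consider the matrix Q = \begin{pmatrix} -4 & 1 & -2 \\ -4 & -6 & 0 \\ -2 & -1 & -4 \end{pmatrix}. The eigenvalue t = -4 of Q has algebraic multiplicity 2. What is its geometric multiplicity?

Q + 4I = [[0, 1, -2], [-4, -2, 0], [-2, -1, 0]].
This matrix has rank 2, so its null space has dimension 3 − 2 = 1.

1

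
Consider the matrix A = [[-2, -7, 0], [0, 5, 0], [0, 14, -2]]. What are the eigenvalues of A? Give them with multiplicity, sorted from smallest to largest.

Characteristic polynomial: p(λ) = λ^3 - λ^2 - 16λ - 20 = (λ - 5)(λ + 2)^2.
Roots (with multiplicity): -2, -2, 5.

-2, -2, 5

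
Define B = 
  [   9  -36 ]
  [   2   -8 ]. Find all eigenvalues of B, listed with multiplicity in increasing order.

0, 1

Characteristic polynomial: p(μ) = μ^2 - μ = μ(μ - 1).
Roots (with multiplicity): 0, 1.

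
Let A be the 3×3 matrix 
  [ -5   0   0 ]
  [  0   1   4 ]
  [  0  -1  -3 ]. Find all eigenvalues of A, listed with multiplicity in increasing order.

Characteristic polynomial: p(μ) = μ^3 + 7μ^2 + 11μ + 5 = (μ + 1)^2(μ + 5).
Roots (with multiplicity): -5, -1, -1.

-5, -1, -1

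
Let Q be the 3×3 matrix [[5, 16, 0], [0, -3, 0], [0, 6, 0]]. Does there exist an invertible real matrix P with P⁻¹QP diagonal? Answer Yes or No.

Characteristic polynomial: p(μ) = μ^3 - 2μ^2 - 15μ = μ(μ - 5)(μ + 3).
All 3 eigenvalues are distinct, so Q is diagonalizable.

Yes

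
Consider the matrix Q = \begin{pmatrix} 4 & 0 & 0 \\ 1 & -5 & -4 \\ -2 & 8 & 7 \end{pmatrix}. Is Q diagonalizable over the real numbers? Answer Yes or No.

Characteristic polynomial: p(λ) = λ^3 - 6λ^2 + 5λ + 12 = (λ - 4)(λ - 3)(λ + 1).
All 3 eigenvalues are distinct, so Q is diagonalizable.

Yes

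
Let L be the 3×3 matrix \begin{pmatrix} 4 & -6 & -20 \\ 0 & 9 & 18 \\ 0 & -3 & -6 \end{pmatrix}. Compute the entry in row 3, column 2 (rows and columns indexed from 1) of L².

Characteristic polynomial: μ^3 - 7μ^2 + 12μ = μ(μ - 4)(μ - 3), so the eigenvalues are 0, 3, 4.
μ=3: eigenvector (2, -3, 1).
μ=0: eigenvector (2, -2, 1).
μ=4: eigenvector (1, 0, 0).
P = [[2, 2, 1], [-3, -2, 0], [1, 1, 0]], D = diag(3, 0, 4), P⁻¹ = [[0, -1, -2], [0, 1, 3], [1, 0, -2]].
L² = P·diag(9, 0, 16)·P⁻¹ = [[16, -18, -68], [0, 27, 54], [0, -9, -18]].
The requested entry is -9.

-9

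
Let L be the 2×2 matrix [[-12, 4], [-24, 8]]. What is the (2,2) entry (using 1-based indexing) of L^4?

Characteristic polynomial: s^2 + 4s = s(s + 4), so the eigenvalues are -4, 0.
s=0: eigenvector (1, 3).
s=-4: eigenvector (1, 2).
P = [[1, 1], [3, 2]], D = diag(0, -4), P⁻¹ = [[-2, 1], [3, -1]].
L⁴ = P·diag(0, 256)·P⁻¹ = [[768, -256], [1536, -512]].
The requested entry is -512.

-512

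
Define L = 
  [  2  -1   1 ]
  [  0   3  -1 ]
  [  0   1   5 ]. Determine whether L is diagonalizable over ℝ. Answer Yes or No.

Characteristic polynomial: p(r) = r^3 - 10r^2 + 32r - 32 = (r - 4)^2(r - 2).
r = 4 has algebraic multiplicity 2; rank(L − 4I) = 2, so geometric multiplicity = 1.
Geometric multiplicity < algebraic multiplicity, so L is not diagonalizable.

No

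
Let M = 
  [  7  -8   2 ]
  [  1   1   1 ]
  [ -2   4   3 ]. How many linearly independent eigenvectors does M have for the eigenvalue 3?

1

M − 3I = [[4, -8, 2], [1, -2, 1], [-2, 4, 0]].
This matrix has rank 2, so its null space has dimension 3 − 2 = 1.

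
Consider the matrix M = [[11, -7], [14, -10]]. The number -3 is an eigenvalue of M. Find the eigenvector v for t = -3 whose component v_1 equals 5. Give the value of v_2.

M + 3I = [[14, -7], [14, -7]].
Solving (M + 3I)v = 0 gives the eigenspace spanned by (5, 10).
With v_1 = 5, v = (5, 10), so v_2 = 10.

10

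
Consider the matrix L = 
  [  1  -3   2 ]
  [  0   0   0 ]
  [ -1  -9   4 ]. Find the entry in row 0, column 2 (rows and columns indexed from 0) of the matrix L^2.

Characteristic polynomial: λ^3 - 5λ^2 + 6λ = λ(λ - 3)(λ - 2), so the eigenvalues are 0, 2, 3.
λ=3: eigenvector (1, 0, 1).
λ=0: eigenvector (-1, 1, 2).
λ=2: eigenvector (-2, 0, -1).
P = [[1, -1, -2], [0, 1, 0], [1, 2, -1]], D = diag(3, 0, 2), P⁻¹ = [[-1, -5, 2], [0, 1, 0], [-1, -3, 1]].
L² = P·diag(9, 0, 4)·P⁻¹ = [[-1, -21, 10], [0, 0, 0], [-5, -33, 14]].
The requested entry is 10.

10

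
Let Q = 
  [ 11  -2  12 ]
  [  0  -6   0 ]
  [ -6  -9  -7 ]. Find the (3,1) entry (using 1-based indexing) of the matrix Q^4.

Characteristic polynomial: s^3 + 2s^2 - 29s - 30 = (s - 5)(s + 1)(s + 6), so the eigenvalues are -6, -1, 5.
s=-1: eigenvector (-1, 0, 1).
s=-6: eigenvector (-2, 1, 3).
s=5: eigenvector (2, 0, -1).
P = [[-1, -2, 2], [0, 1, 0], [1, 3, -1]], D = diag(-1, -6, 5), P⁻¹ = [[1, -4, 2], [0, 1, 0], [1, -1, 1]].
Q⁴ = P·diag(1, 1296, 625)·P⁻¹ = [[1249, -3838, 1248], [0, 1296, 0], [-624, 4509, -623]].
The requested entry is -624.

-624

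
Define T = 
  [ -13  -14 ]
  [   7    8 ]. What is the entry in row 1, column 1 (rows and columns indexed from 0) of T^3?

Characteristic polynomial: r^2 + 5r - 6 = (r - 1)(r + 6), so the eigenvalues are -6, 1.
r=-6: eigenvector (-2, 1).
r=1: eigenvector (-1, 1).
P = [[-2, -1], [1, 1]], D = diag(-6, 1), P⁻¹ = [[-1, -1], [1, 2]].
T³ = P·diag(-216, 1)·P⁻¹ = [[-433, -434], [217, 218]].
The requested entry is 218.

218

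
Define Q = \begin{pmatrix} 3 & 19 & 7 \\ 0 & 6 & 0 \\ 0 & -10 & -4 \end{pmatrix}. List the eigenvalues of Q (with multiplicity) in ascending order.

Characteristic polynomial: p(s) = s^3 - 5s^2 - 18s + 72 = (s - 6)(s - 3)(s + 4).
Roots (with multiplicity): -4, 3, 6.

-4, 3, 6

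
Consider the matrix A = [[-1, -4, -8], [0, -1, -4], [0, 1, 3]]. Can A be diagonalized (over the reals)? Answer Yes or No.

No

Characteristic polynomial: p(t) = t^3 - t^2 - t + 1 = (t - 1)^2(t + 1).
t = 1 has algebraic multiplicity 2; rank(A − 1I) = 2, so geometric multiplicity = 1.
Geometric multiplicity < algebraic multiplicity, so A is not diagonalizable.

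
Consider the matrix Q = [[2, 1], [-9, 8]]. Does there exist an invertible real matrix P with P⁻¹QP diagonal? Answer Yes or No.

Characteristic polynomial: p(λ) = λ^2 - 10λ + 25 = (λ - 5)^2.
λ = 5 has algebraic multiplicity 2; rank(Q − 5I) = 1, so geometric multiplicity = 1.
Geometric multiplicity < algebraic multiplicity, so Q is not diagonalizable.

No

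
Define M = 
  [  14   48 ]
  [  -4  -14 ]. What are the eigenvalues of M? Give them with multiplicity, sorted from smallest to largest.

Characteristic polynomial: p(t) = t^2 - 4 = (t - 2)(t + 2).
Roots (with multiplicity): -2, 2.

-2, 2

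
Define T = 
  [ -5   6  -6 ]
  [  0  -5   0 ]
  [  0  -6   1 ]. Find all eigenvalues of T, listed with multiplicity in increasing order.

-5, -5, 1

Characteristic polynomial: p(r) = r^3 + 9r^2 + 15r - 25 = (r - 1)(r + 5)^2.
Roots (with multiplicity): -5, -5, 1.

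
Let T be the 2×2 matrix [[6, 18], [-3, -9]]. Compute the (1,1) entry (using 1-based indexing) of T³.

Characteristic polynomial: μ^2 + 3μ = μ(μ + 3), so the eigenvalues are -3, 0.
μ=-3: eigenvector (-2, 1).
μ=0: eigenvector (3, -1).
P = [[-2, 3], [1, -1]], D = diag(-3, 0), P⁻¹ = [[1, 3], [1, 2]].
T³ = P·diag(-27, 0)·P⁻¹ = [[54, 162], [-27, -81]].
The requested entry is 54.

54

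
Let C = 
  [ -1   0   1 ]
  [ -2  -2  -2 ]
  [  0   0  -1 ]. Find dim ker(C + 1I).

1

C + 1I = [[0, 0, 1], [-2, -1, -2], [0, 0, 0]].
This matrix has rank 2, so its null space has dimension 3 − 2 = 1.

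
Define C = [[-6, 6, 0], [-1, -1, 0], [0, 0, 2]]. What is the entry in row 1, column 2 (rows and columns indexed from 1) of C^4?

Characteristic polynomial: λ^3 + 5λ^2 - 2λ - 24 = (λ - 2)(λ + 3)(λ + 4), so the eigenvalues are -4, -3, 2.
λ=2: eigenvector (0, 0, 1).
λ=-3: eigenvector (2, 1, 0).
λ=-4: eigenvector (3, 1, 0).
P = [[0, 2, 3], [0, 1, 1], [1, 0, 0]], D = diag(2, -3, -4), P⁻¹ = [[0, 0, 1], [-1, 3, 0], [1, -2, 0]].
C⁴ = P·diag(16, 81, 256)·P⁻¹ = [[606, -1050, 0], [175, -269, 0], [0, 0, 16]].
The requested entry is -1050.

-1050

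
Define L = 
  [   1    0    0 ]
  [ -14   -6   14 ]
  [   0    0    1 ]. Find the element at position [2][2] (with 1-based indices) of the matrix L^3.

Characteristic polynomial: μ^3 + 4μ^2 - 11μ + 6 = (μ - 1)^2(μ + 6), so the eigenvalues are -6, 1, 1.
μ=1: eigenvector (1, -2, 0).
μ=-6: eigenvector (0, 1, 0).
μ=1: eigenvector (0, 2, 1).
P = [[1, 0, 0], [-2, 1, 2], [0, 0, 1]], D = diag(1, -6, 1), P⁻¹ = [[1, 0, 0], [2, 1, -2], [0, 0, 1]].
L³ = P·diag(1, -216, 1)·P⁻¹ = [[1, 0, 0], [-434, -216, 434], [0, 0, 1]].
The requested entry is -216.

-216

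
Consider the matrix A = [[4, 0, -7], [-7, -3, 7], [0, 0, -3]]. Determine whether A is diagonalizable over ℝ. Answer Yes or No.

Characteristic polynomial: p(t) = t^3 + 2t^2 - 15t - 36 = (t - 4)(t + 3)^2.
t = -3 has algebraic multiplicity 2; rank(A + 3I) = 1, so geometric multiplicity = 2.
Every eigenvalue has geometric = algebraic multiplicity, so A is diagonalizable.

Yes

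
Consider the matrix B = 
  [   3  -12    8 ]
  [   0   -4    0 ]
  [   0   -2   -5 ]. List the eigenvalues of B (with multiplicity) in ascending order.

Characteristic polynomial: p(r) = r^3 + 6r^2 - 7r - 60 = (r - 3)(r + 4)(r + 5).
Roots (with multiplicity): -5, -4, 3.

-5, -4, 3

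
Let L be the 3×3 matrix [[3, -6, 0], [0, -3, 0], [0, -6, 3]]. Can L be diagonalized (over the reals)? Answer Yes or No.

Yes

Characteristic polynomial: p(s) = s^3 - 3s^2 - 9s + 27 = (s - 3)^2(s + 3).
s = 3 has algebraic multiplicity 2; rank(L − 3I) = 1, so geometric multiplicity = 2.
Every eigenvalue has geometric = algebraic multiplicity, so L is diagonalizable.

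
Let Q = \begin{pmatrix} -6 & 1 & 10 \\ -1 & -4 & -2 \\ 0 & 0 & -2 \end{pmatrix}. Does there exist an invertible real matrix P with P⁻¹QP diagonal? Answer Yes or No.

No

Characteristic polynomial: p(μ) = μ^3 + 12μ^2 + 45μ + 50 = (μ + 2)(μ + 5)^2.
μ = -5 has algebraic multiplicity 2; rank(Q + 5I) = 2, so geometric multiplicity = 1.
Geometric multiplicity < algebraic multiplicity, so Q is not diagonalizable.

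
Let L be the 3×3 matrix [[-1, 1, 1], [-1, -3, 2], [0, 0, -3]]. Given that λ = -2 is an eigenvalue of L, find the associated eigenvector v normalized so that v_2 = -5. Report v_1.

5

L + 2I = [[1, 1, 1], [-1, -1, 2], [0, 0, -1]].
Solving (L + 2I)v = 0 gives the eigenspace spanned by (5, -5, 0).
With v_2 = -5, v = (5, -5, 0), so v_1 = 5.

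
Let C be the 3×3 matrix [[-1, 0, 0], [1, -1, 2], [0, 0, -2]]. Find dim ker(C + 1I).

1

C + 1I = [[0, 0, 0], [1, 0, 2], [0, 0, -1]].
This matrix has rank 2, so its null space has dimension 3 − 2 = 1.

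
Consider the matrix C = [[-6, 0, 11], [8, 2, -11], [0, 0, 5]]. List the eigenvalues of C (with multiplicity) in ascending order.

-6, 2, 5

Characteristic polynomial: p(r) = r^3 - r^2 - 32r + 60 = (r - 5)(r - 2)(r + 6).
Roots (with multiplicity): -6, 2, 5.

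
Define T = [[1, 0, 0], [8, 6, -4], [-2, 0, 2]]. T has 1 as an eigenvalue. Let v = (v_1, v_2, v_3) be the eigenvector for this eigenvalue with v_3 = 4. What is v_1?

T − 1I = [[0, 0, 0], [8, 5, -4], [-2, 0, 1]].
Solving (T − 1I)v = 0 gives the eigenspace spanned by (2, 0, 4).
With v_3 = 4, v = (2, 0, 4), so v_1 = 2.

2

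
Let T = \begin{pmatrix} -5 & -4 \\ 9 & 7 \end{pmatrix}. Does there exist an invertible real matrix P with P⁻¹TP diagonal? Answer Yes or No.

No

Characteristic polynomial: p(λ) = λ^2 - 2λ + 1 = (λ - 1)^2.
λ = 1 has algebraic multiplicity 2; rank(T − 1I) = 1, so geometric multiplicity = 1.
Geometric multiplicity < algebraic multiplicity, so T is not diagonalizable.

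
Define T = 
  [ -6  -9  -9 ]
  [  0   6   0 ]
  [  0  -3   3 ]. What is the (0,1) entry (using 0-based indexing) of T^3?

-243

Characteristic polynomial: r^3 - 3r^2 - 36r + 108 = (r - 6)(r - 3)(r + 6), so the eigenvalues are -6, 3, 6.
r=-6: eigenvector (1, 0, 0).
r=6: eigenvector (0, 1, -1).
r=3: eigenvector (-1, 0, 1).
P = [[1, 0, -1], [0, 1, 0], [0, -1, 1]], D = diag(-6, 6, 3), P⁻¹ = [[1, 1, 1], [0, 1, 0], [0, 1, 1]].
T³ = P·diag(-216, 216, 27)·P⁻¹ = [[-216, -243, -243], [0, 216, 0], [0, -189, 27]].
The requested entry is -243.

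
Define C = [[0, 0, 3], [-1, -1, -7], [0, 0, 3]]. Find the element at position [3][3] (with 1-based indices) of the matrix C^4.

Characteristic polynomial: λ^3 - 2λ^2 - 3λ = λ(λ - 3)(λ + 1), so the eigenvalues are -1, 0, 3.
λ=0: eigenvector (1, -1, 0).
λ=-1: eigenvector (0, 1, 0).
λ=3: eigenvector (1, -2, 1).
P = [[1, 0, 1], [-1, 1, -2], [0, 0, 1]], D = diag(0, -1, 3), P⁻¹ = [[1, 0, -1], [1, 1, 1], [0, 0, 1]].
C⁴ = P·diag(0, 1, 81)·P⁻¹ = [[0, 0, 81], [1, 1, -161], [0, 0, 81]].
The requested entry is 81.

81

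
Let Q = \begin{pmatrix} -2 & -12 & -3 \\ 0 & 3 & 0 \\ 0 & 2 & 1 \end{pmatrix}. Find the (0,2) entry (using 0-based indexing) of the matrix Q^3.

-9

Characteristic polynomial: t^3 - 2t^2 - 5t + 6 = (t - 3)(t - 1)(t + 2), so the eigenvalues are -2, 1, 3.
t=-2: eigenvector (1, 0, 0).
t=3: eigenvector (-3, 1, 1).
t=1: eigenvector (-1, 0, 1).
P = [[1, -3, -1], [0, 1, 0], [0, 1, 1]], D = diag(-2, 3, 1), P⁻¹ = [[1, 2, 1], [0, 1, 0], [0, -1, 1]].
Q³ = P·diag(-8, 27, 1)·P⁻¹ = [[-8, -96, -9], [0, 27, 0], [0, 26, 1]].
The requested entry is -9.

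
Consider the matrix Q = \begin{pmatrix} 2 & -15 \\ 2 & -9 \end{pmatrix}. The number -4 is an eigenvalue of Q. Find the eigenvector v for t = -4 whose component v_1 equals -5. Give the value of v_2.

-2

Q + 4I = [[6, -15], [2, -5]].
Solving (Q + 4I)v = 0 gives the eigenspace spanned by (-5, -2).
With v_1 = -5, v = (-5, -2), so v_2 = -2.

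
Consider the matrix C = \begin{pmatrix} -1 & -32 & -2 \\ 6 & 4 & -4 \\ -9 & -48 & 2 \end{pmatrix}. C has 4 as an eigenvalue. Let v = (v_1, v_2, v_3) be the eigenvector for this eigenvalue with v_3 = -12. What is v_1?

-8

C − 4I = [[-5, -32, -2], [6, 0, -4], [-9, -48, -2]].
Solving (C − 4I)v = 0 gives the eigenspace spanned by (-8, 2, -12).
With v_3 = -12, v = (-8, 2, -12), so v_1 = -8.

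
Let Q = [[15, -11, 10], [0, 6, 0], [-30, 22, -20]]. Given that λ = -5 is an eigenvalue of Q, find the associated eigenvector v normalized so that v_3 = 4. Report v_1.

Q + 5I = [[20, -11, 10], [0, 11, 0], [-30, 22, -15]].
Solving (Q + 5I)v = 0 gives the eigenspace spanned by (-2, 0, 4).
With v_3 = 4, v = (-2, 0, 4), so v_1 = -2.

-2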